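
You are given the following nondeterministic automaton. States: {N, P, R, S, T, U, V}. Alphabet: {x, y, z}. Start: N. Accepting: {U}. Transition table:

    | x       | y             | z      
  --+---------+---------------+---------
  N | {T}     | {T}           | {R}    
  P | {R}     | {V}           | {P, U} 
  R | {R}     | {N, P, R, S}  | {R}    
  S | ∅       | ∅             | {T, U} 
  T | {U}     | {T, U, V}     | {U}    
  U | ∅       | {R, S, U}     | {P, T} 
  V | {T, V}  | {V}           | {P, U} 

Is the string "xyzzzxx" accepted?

No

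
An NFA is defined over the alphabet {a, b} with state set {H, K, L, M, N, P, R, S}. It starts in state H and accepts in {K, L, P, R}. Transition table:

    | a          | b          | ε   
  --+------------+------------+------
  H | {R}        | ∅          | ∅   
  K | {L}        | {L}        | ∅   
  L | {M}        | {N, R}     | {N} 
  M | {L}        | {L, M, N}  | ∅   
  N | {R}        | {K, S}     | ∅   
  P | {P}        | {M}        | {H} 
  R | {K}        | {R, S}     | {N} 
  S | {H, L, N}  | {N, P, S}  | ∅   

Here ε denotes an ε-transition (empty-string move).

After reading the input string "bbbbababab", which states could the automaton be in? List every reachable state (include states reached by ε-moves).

Start in {H}.
Read 'b': {H} → ∅.
The set is empty and remains empty for the remaining 9 symbols.

∅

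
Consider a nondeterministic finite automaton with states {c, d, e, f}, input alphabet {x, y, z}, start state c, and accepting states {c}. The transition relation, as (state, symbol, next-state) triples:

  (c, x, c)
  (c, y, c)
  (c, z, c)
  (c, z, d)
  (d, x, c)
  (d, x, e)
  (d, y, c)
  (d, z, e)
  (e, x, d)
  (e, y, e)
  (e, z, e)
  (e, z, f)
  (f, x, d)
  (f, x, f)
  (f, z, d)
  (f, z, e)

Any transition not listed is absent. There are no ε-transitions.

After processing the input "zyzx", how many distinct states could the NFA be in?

Start in {c}.
Read 'z': {c} → {c, d}.
Read 'y': {c, d} → {c}.
Read 'z': {c} → {c, d}.
Read 'x': {c, d} → {c, e}.
That set has 2 states.

2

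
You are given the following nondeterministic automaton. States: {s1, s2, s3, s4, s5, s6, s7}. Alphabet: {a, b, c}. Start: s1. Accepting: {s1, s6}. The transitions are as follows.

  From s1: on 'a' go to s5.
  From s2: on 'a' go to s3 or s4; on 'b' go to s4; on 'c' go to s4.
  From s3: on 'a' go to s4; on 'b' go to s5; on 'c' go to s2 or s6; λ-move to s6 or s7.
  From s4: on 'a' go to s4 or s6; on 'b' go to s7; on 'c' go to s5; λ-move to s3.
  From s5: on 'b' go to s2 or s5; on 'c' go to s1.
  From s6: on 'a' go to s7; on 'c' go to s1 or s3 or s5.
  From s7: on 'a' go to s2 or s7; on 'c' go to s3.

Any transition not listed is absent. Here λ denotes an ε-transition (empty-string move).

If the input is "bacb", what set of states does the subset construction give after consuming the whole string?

Start in {s1}.
Read 'b': s1→∅; now ∅.
The set is empty and remains empty for the remaining 3 symbols.

∅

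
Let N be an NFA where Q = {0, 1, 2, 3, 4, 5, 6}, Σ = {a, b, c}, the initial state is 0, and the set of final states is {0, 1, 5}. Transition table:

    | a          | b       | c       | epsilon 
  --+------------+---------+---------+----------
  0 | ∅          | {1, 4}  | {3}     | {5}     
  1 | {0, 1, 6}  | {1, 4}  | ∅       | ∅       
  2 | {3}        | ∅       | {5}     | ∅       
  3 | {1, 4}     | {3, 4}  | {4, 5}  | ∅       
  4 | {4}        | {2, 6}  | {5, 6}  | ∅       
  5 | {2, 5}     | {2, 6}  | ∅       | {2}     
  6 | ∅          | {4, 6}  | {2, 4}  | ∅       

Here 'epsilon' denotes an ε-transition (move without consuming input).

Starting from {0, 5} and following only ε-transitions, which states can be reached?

{0, 2, 5}

Begin with {0, 5}.
ε-move 5 → 2; add 2.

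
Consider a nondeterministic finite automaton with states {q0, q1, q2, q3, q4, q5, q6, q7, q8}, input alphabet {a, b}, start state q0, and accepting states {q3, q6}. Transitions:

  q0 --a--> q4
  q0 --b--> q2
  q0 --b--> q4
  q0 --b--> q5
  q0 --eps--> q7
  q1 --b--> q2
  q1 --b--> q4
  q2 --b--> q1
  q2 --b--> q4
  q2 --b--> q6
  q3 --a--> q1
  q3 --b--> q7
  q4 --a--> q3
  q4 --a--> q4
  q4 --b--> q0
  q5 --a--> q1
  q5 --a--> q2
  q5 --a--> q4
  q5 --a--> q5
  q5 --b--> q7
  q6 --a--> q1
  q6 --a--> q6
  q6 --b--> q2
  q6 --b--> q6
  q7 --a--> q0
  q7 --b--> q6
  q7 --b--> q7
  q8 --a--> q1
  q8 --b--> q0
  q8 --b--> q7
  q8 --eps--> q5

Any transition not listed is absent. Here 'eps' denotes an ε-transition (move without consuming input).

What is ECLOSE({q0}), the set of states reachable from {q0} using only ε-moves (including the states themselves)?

Begin with {q0}.
ε-move q0 → q7; add q7.

{q0, q7}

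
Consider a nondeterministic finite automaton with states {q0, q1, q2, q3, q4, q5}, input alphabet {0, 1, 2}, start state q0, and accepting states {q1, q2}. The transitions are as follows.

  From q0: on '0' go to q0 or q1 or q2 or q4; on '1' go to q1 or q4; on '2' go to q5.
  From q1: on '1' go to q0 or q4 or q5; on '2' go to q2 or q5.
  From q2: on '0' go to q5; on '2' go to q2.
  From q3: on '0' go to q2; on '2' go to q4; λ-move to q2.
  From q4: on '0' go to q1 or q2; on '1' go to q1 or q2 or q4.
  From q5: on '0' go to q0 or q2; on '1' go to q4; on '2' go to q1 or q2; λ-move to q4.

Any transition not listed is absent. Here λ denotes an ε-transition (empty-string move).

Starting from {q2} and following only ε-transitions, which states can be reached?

Begin with {q2}.
No ε-moves leave this set, so the closure equals the set itself.

{q2}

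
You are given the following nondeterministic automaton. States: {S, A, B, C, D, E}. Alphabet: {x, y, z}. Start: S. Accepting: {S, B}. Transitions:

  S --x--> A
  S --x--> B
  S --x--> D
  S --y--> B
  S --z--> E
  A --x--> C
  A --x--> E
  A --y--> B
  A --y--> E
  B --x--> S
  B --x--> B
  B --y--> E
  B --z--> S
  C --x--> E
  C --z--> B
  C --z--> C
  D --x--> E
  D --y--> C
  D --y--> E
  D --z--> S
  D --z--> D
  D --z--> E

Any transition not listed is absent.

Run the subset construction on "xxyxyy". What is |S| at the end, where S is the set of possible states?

Start in {S}.
Read 'x': {S} → {A, B, D}.
Read 'x': {A, B, D} → {S, B, C, E}.
Read 'y': {S, B, C, E} → {B, E}.
Read 'x': {B, E} → {S, B}.
Read 'y': {S, B} → {B, E}.
Read 'y': {B, E} → {E}.
That set has 1 state.

1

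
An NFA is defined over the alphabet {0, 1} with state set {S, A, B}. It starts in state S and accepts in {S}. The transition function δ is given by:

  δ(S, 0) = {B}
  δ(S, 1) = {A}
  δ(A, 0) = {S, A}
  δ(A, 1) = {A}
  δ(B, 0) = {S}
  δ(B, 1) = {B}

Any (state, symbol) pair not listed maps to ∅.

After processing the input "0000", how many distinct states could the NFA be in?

1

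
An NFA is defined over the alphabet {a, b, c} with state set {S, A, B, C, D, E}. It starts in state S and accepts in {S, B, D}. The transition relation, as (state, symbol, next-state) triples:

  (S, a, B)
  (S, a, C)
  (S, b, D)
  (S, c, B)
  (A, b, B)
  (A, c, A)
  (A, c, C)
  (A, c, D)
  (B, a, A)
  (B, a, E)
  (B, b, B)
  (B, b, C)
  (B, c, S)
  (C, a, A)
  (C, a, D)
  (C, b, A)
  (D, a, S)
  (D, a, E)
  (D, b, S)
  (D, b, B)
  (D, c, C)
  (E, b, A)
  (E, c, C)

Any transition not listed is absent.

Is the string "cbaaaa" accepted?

Yes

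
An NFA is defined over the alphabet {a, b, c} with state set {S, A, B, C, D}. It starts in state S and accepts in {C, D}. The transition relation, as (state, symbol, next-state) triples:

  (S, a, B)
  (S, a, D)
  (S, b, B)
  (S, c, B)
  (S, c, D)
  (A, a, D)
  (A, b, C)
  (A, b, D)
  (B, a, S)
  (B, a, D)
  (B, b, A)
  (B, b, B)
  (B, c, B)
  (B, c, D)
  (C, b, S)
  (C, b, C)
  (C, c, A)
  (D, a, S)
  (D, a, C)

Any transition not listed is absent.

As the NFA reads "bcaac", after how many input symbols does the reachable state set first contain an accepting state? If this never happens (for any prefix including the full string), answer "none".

Start in {S}.
Read 'b': {S} → {B}.
Read 'c': {B} → {B, D}.
None of the earlier sets intersect F, but {B, D} does.

2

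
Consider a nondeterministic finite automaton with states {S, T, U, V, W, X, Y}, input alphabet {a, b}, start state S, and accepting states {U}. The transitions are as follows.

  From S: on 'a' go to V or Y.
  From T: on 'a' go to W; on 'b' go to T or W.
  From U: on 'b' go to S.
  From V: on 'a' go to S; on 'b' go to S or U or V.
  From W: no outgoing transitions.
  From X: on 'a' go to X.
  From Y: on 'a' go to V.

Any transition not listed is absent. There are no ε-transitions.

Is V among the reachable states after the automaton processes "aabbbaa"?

Yes

Start in {S}.
Read 'a': {S} → {V, Y}.
Read 'a': {V, Y} → {S, V}.
Read 'b': {S, V} → {S, U, V}.
Read 'b': {S, U, V} → {S, U, V}.
Read 'b': {S, U, V} → {S, U, V}.
Read 'a': {S, U, V} → {S, V, Y}.
Read 'a': {S, V, Y} → {S, V, Y}.
State V is in {S, V, Y}.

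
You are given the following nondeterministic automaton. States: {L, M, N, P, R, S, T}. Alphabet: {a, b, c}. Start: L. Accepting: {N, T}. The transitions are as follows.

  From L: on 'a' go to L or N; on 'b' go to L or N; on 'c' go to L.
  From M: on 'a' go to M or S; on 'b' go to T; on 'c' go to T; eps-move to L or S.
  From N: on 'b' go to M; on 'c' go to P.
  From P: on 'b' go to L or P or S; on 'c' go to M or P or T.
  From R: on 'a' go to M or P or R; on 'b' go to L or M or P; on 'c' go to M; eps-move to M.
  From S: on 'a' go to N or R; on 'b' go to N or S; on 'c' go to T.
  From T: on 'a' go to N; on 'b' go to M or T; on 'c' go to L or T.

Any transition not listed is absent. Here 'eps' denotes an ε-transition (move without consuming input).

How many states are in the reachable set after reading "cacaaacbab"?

Start in {L}.
Read 'c': L→{L}; now {L}.
Read 'a': L→{L, N}; now {L, N}.
Read 'c': L→{L}, N→{P}; now {L, P}.
Read 'a': L→{L, N}, P→∅; now {L, N}.
Read 'a': L→{L, N}, N→∅; now {L, N}.
Read 'a': L→{L, N}, N→∅; now {L, N}.
Read 'c': L→{L}, N→{P}; now {L, P}.
Read 'b': L→{L, N}, P→{L, P, S}; now {L, N, P, S}.
Read 'a': L→{L, N}, N→∅, P→∅, S→{N, R}; union {L, N, R}; ε-closure = {L, M, N, R, S}.
Read 'b': L→{L, N}, M→{T}, N→{M}, R→{L, M, P}, S→{N, S}; now {L, M, N, P, S, T}.
That set has 6 states.

6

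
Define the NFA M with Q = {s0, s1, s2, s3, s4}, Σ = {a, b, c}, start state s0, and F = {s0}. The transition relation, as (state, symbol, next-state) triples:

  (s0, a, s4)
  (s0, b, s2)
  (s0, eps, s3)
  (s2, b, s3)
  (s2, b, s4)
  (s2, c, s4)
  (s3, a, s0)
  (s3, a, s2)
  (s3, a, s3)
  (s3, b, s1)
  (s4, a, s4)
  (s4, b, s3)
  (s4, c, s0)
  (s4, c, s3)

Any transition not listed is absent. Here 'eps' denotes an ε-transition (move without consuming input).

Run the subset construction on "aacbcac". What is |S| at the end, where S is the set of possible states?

Start: ε-closure({s0}) = {s0, s3}.
Read 'a': s0→{s4}, s3→{s0, s2, s3}; now {s0, s2, s3, s4}.
Read 'a': s0→{s4}, s2→∅, s3→{s0, s2, s3}, s4→{s4}; now {s0, s2, s3, s4}.
Read 'c': s0→∅, s2→{s4}, s3→∅, s4→{s0, s3}; now {s0, s3, s4}.
Read 'b': s0→{s2}, s3→{s1}, s4→{s3}; now {s1, s2, s3}.
Read 'c': s1→∅, s2→{s4}, s3→∅; now {s4}.
Read 'a': s4→{s4}; now {s4}.
Read 'c': s4→{s0, s3}; now {s0, s3}.
That set has 2 states.

2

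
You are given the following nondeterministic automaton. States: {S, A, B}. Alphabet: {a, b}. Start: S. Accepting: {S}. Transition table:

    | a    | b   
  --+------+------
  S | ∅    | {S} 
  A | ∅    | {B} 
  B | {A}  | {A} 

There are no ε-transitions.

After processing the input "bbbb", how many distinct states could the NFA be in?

1

Start in {S}.
Read 'b': S→{S}; now {S}.
Read 'b': S→{S}; now {S}.
Read 'b': S→{S}; now {S}.
Read 'b': S→{S}; now {S}.
That set has 1 state.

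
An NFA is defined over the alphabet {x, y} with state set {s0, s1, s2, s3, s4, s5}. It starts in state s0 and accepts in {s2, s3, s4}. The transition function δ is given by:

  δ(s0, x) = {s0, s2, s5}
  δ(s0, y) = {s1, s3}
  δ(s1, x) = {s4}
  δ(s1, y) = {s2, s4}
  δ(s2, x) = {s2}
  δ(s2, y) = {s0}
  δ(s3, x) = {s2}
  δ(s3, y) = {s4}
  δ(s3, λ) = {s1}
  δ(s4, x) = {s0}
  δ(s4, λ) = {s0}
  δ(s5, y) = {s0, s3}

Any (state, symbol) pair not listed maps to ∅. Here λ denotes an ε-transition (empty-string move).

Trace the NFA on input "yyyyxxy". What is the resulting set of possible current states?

{s0, s1, s3}

Start in {s0}.
Read 'y': {s0} → {s1, s3}.
Read 'y': {s1, s3} → {s0, s2, s4}.
Read 'y': {s0, s2, s4} → {s0, s1, s3}.
Read 'y': {s0, s1, s3} → {s0, s1, s2, s3, s4}.
Read 'x': {s0, s1, s2, s3, s4} → {s0, s2, s4, s5}.
Read 'x': {s0, s2, s4, s5} → {s0, s2, s5}.
Read 'y': {s0, s2, s5} → {s0, s1, s3}.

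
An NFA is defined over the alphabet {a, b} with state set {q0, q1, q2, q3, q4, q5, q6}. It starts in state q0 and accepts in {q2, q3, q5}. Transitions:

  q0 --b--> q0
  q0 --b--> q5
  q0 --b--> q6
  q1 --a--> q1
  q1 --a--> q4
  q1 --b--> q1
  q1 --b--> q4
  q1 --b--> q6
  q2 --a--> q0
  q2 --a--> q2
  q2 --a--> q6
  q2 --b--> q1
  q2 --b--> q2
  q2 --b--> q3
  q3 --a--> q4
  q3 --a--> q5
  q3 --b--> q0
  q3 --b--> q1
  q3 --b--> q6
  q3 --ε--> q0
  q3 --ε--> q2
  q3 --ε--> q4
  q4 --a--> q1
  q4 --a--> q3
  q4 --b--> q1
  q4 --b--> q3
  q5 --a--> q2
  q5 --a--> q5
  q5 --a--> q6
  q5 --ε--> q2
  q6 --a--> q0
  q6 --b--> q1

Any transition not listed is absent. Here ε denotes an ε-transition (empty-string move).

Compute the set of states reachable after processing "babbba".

{q0, q1, q2, q3, q4, q5, q6}

Start in {q0}.
Read 'b': {q0} → {q0, q2, q5, q6}.
Read 'a': {q0, q2, q5, q6} → {q0, q2, q5, q6}.
Read 'b': {q0, q2, q5, q6} → {q0, q1, q2, q3, q4, q5, q6}.
Read 'b': {q0, q1, q2, q3, q4, q5, q6} → {q0, q1, q2, q3, q4, q5, q6}.
Read 'b': {q0, q1, q2, q3, q4, q5, q6} → {q0, q1, q2, q3, q4, q5, q6}.
Read 'a': {q0, q1, q2, q3, q4, q5, q6} → {q0, q1, q2, q3, q4, q5, q6}.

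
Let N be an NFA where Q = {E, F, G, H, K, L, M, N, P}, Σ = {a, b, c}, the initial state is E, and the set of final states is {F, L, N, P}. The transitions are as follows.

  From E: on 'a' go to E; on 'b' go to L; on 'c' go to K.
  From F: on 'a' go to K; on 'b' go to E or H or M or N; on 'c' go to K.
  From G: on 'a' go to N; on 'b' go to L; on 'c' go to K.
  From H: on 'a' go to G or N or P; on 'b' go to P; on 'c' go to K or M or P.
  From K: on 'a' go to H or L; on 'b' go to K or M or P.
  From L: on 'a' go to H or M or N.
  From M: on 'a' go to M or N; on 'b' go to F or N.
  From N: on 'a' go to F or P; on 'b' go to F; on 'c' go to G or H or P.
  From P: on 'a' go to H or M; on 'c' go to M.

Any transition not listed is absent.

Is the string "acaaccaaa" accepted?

Start in {E}.
Read 'a': E→{E}; now {E}.
Read 'c': E→{K}; now {K}.
Read 'a': K→{H, L}; now {H, L}.
Read 'a': H→{G, N, P}, L→{H, M, N}; now {G, H, M, N, P}.
Read 'c': G→{K}, H→{K, M, P}, M→∅, N→{G, H, P}, P→{M}; now {G, H, K, M, P}.
Read 'c': G→{K}, H→{K, M, P}, K→∅, M→∅, P→{M}; now {K, M, P}.
Read 'a': K→{H, L}, M→{M, N}, P→{H, M}; now {H, L, M, N}.
Read 'a': H→{G, N, P}, L→{H, M, N}, M→{M, N}, N→{F, P}; now {F, G, H, M, N, P}.
Read 'a': F→{K}, G→{N}, H→{G, N, P}, M→{M, N}, N→{F, P}, P→{H, M}; now {F, G, H, K, M, N, P}.
The final set {F, G, H, K, M, N, P} contains the accepting states F, N, P.

Yes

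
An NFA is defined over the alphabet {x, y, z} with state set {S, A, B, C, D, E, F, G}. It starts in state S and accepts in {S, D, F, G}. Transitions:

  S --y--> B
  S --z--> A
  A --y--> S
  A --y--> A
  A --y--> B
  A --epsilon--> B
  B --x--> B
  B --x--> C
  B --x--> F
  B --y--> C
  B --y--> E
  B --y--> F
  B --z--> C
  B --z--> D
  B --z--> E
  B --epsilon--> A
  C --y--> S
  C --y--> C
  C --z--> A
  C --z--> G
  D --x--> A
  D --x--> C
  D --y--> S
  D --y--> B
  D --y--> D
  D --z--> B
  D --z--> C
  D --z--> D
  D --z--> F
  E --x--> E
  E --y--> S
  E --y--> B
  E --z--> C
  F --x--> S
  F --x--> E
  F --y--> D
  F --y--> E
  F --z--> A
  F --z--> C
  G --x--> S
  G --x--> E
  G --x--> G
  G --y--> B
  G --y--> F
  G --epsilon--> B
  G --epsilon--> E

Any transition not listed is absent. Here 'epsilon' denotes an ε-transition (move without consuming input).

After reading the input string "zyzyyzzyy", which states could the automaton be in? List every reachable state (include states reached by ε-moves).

Start in {S}.
Read 'z': {S} → {A, B}.
Read 'y': {A, B} → {S, A, B, C, E, F}.
Read 'z': {S, A, B, C, E, F} → {A, B, C, D, E, G}.
Read 'y': {A, B, C, D, E, G} → {S, A, B, C, D, E, F}.
Read 'y': {S, A, B, C, D, E, F} → {S, A, B, C, D, E, F}.
Read 'z': {S, A, B, C, D, E, F} → {A, B, C, D, E, F, G}.
Read 'z': {A, B, C, D, E, F, G} → {A, B, C, D, E, F, G}.
Read 'y': {A, B, C, D, E, F, G} → {S, A, B, C, D, E, F}.
Read 'y': {S, A, B, C, D, E, F} → {S, A, B, C, D, E, F}.

{S, A, B, C, D, E, F}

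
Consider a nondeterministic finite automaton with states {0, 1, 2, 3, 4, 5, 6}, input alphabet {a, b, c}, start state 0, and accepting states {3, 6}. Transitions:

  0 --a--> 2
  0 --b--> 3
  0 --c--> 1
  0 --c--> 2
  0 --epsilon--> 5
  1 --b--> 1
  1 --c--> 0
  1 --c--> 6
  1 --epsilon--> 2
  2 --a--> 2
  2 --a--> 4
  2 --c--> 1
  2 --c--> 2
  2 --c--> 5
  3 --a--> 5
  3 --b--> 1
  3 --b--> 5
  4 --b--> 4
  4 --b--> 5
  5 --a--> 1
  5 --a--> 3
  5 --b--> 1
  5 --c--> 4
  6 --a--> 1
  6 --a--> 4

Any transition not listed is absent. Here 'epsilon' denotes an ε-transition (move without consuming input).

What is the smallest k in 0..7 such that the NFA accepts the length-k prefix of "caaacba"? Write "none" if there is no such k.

none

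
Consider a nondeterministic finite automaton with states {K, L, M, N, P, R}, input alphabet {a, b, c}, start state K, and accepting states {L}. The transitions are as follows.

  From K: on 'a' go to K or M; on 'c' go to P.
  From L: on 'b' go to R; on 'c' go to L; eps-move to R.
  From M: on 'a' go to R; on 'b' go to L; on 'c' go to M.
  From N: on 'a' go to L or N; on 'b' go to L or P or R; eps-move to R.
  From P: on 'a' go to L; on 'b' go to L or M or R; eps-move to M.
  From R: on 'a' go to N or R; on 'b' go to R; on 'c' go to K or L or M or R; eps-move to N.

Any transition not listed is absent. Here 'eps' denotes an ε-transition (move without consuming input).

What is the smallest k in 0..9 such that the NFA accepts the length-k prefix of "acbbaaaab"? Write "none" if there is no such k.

Start in {K}.
Read 'a': K→{K, M}; now {K, M}.
Read 'c': K→{P}, M→{M}; now {M, P}.
Read 'b': M→{L}, P→{L, M, R}; union {L, M, R}; ε-closure = {L, M, N, R}.
None of the earlier sets intersect F, but {L, M, N, R} does.

3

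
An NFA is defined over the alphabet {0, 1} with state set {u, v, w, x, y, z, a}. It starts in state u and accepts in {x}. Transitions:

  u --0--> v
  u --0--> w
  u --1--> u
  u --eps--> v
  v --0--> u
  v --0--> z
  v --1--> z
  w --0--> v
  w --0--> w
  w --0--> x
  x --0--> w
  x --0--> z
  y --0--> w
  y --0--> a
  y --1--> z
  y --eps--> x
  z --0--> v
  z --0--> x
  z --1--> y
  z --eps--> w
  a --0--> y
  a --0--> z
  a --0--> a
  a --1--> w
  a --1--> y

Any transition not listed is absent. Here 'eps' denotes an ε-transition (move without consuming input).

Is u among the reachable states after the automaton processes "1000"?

Yes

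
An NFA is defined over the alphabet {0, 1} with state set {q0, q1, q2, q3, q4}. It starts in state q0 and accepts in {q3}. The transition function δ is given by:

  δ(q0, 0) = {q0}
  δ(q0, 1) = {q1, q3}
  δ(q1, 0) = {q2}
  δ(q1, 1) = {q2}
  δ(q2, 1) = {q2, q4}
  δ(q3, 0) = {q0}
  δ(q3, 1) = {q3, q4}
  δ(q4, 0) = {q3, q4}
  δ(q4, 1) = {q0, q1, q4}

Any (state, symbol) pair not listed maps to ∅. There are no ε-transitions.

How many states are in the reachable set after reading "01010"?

Start in {q0}.
Read '0': q0→{q0}; now {q0}.
Read '1': q0→{q1, q3}; now {q1, q3}.
Read '0': q1→{q2}, q3→{q0}; now {q0, q2}.
Read '1': q0→{q1, q3}, q2→{q2, q4}; now {q1, q2, q3, q4}.
Read '0': q1→{q2}, q2→∅, q3→{q0}, q4→{q3, q4}; now {q0, q2, q3, q4}.
That set has 4 states.

4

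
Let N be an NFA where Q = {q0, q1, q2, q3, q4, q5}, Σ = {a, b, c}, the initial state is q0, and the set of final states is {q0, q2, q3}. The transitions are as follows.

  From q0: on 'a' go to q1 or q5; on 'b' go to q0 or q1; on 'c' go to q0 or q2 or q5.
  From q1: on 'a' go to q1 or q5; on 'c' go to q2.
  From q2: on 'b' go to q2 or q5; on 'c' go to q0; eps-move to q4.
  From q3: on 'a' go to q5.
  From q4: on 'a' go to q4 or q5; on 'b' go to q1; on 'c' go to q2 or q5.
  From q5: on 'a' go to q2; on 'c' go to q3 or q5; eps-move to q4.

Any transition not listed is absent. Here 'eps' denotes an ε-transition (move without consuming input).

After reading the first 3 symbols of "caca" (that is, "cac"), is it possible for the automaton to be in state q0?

Start in {q0}.
Read 'c': q0→{q0, q2, q5}; union {q0, q2, q5}; ε-closure = {q0, q2, q4, q5}.
Read 'a': q0→{q1, q5}, q2→∅, q4→{q4, q5}, q5→{q2}; now {q1, q2, q4, q5}.
Read 'c': q1→{q2}, q2→{q0}, q4→{q2, q5}, q5→{q3, q5}; union {q0, q2, q3, q5}; ε-closure = {q0, q2, q3, q4, q5}.
State q0 is in {q0, q2, q3, q4, q5}.

Yes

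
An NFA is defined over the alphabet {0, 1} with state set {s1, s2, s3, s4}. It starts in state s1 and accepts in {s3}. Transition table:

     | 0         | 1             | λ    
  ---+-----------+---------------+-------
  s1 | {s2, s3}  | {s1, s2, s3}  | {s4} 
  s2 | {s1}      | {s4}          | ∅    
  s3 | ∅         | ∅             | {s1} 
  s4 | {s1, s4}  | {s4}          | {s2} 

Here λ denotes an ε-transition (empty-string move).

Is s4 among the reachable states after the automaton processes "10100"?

Start: ε-closure({s1}) = {s1, s2, s4}.
Read '1': {s1, s2, s4} → {s1, s2, s3, s4}.
Read '0': {s1, s2, s3, s4} → {s1, s2, s3, s4}.
Read '1': {s1, s2, s3, s4} → {s1, s2, s3, s4}.
Read '0': {s1, s2, s3, s4} → {s1, s2, s3, s4}.
Read '0': {s1, s2, s3, s4} → {s1, s2, s3, s4}.
State s4 is in {s1, s2, s3, s4}.

Yes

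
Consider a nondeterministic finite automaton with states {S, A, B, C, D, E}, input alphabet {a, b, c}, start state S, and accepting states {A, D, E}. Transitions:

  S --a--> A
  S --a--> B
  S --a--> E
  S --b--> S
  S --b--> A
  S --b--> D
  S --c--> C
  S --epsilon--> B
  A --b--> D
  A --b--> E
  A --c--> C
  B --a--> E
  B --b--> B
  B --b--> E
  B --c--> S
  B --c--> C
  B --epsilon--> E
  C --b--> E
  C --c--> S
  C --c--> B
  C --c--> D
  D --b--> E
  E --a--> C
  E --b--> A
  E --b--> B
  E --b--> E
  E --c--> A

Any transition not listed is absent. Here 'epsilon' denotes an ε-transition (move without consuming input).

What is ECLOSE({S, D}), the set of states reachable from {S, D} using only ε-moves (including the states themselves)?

Begin with {S, D}.
ε-move S → B; add B.
ε-move B → E; add E.

{S, B, D, E}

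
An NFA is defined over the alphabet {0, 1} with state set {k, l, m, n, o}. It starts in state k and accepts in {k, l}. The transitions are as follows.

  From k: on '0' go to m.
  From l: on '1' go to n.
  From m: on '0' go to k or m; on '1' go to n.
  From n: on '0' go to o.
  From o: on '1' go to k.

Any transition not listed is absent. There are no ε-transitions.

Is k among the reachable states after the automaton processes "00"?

Start in {k}.
Read '0': k→{m}; now {m}.
Read '0': m→{k, m}; now {k, m}.
State k is in {k, m}.

Yes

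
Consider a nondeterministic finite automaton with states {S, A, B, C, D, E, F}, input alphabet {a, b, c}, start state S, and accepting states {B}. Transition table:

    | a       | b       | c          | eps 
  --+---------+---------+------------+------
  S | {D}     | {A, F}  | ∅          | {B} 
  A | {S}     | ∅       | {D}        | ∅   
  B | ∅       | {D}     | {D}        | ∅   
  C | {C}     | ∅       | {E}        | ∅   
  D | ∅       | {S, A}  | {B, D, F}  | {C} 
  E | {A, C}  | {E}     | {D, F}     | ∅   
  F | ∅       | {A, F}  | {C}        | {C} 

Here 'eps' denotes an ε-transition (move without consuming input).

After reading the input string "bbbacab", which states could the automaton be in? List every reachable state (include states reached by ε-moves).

∅

Start: ε-closure({S}) = {S, B}.
Read 'b': S→{A, F}, B→{D}; union {A, D, F}; ε-closure = {A, C, D, F}.
Read 'b': A→∅, C→∅, D→{S, A}, F→{A, F}; union {S, A, F}; ε-closure = {S, A, B, C, F}.
Read 'b': S→{A, F}, A→∅, B→{D}, C→∅, F→{A, F}; union {A, D, F}; ε-closure = {A, C, D, F}.
Read 'a': A→{S}, C→{C}, D→∅, F→∅; union {S, C}; ε-closure = {S, B, C}.
Read 'c': S→∅, B→{D}, C→{E}; union {D, E}; ε-closure = {C, D, E}.
Read 'a': C→{C}, D→∅, E→{A, C}; now {A, C}.
Read 'b': A→∅, C→∅; now ∅.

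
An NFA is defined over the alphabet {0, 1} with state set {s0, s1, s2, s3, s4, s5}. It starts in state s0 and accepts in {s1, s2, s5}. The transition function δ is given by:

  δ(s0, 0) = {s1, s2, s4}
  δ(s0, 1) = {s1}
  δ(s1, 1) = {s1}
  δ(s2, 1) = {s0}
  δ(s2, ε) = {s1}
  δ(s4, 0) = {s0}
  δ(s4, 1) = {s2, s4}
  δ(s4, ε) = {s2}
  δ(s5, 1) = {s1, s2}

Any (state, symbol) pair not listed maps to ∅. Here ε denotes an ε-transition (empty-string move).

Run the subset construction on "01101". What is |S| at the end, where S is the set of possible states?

Start in {s0}.
Read '0': s0→{s1, s2, s4}; now {s1, s2, s4}.
Read '1': s1→{s1}, s2→{s0}, s4→{s2, s4}; now {s0, s1, s2, s4}.
Read '1': s0→{s1}, s1→{s1}, s2→{s0}, s4→{s2, s4}; now {s0, s1, s2, s4}.
Read '0': s0→{s1, s2, s4}, s1→∅, s2→∅, s4→{s0}; now {s0, s1, s2, s4}.
Read '1': s0→{s1}, s1→{s1}, s2→{s0}, s4→{s2, s4}; now {s0, s1, s2, s4}.
That set has 4 states.

4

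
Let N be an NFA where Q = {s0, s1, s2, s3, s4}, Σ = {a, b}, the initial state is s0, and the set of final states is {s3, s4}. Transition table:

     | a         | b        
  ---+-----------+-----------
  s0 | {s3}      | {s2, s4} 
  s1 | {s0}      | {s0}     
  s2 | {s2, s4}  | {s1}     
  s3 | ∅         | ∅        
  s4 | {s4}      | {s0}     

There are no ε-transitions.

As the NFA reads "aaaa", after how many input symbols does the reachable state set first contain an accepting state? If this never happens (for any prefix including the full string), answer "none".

1

Start in {s0}.
Read 'a': s0→{s3}; now {s3}.
None of the earlier sets intersect F, but {s3} does.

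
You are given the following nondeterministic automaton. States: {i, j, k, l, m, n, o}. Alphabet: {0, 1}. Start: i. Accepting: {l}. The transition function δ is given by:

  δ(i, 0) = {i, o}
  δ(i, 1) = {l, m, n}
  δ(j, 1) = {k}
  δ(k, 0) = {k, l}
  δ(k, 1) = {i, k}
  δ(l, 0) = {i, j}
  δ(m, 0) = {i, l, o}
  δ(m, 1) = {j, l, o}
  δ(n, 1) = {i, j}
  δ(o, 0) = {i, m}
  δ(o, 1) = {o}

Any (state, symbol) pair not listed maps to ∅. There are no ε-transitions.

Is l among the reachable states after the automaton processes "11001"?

Yes

Start in {i}.
Read '1': i→{l, m, n}; now {l, m, n}.
Read '1': l→∅, m→{j, l, o}, n→{i, j}; now {i, j, l, o}.
Read '0': i→{i, o}, j→∅, l→{i, j}, o→{i, m}; now {i, j, m, o}.
Read '0': i→{i, o}, j→∅, m→{i, l, o}, o→{i, m}; now {i, l, m, o}.
Read '1': i→{l, m, n}, l→∅, m→{j, l, o}, o→{o}; now {j, l, m, n, o}.
State l is in {j, l, m, n, o}.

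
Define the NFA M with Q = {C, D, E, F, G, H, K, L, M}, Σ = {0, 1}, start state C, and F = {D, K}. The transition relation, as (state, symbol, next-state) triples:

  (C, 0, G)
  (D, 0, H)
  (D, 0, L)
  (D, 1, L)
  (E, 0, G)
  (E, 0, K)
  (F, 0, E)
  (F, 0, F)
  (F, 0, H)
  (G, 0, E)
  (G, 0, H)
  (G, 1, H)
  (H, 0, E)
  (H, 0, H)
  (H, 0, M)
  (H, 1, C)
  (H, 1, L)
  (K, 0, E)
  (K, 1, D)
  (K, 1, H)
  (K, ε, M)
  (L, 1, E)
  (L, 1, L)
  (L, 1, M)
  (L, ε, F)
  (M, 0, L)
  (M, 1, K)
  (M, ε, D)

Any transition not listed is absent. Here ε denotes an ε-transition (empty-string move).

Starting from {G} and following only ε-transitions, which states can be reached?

Begin with {G}.
No ε-moves leave this set, so the closure equals the set itself.

{G}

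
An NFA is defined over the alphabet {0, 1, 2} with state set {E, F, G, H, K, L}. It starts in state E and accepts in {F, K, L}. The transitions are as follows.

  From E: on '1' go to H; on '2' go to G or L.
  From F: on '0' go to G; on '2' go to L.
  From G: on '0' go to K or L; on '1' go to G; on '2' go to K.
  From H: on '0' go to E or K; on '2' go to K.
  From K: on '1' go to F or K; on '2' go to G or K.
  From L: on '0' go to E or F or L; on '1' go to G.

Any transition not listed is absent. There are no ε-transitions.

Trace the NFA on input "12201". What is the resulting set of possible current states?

{F, G, K}

Start in {E}.
Read '1': E→{H}; now {H}.
Read '2': H→{K}; now {K}.
Read '2': K→{G, K}; now {G, K}.
Read '0': G→{K, L}, K→∅; now {K, L}.
Read '1': K→{F, K}, L→{G}; now {F, G, K}.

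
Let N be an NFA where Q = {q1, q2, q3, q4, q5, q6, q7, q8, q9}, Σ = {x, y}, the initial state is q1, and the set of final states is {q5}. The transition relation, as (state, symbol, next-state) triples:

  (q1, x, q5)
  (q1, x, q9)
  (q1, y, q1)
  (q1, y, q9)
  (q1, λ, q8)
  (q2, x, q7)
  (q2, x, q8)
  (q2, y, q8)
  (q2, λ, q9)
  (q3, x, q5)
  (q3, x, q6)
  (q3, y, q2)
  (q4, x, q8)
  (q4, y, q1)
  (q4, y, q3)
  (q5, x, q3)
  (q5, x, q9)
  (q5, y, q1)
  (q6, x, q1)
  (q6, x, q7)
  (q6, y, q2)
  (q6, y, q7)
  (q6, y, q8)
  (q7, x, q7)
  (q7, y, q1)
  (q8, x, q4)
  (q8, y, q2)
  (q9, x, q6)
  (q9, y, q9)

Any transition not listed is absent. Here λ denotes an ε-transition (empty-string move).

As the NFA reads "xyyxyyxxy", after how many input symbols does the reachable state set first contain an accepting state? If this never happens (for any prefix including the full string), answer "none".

Start: ε-closure({q1}) = {q1, q8}.
Read 'x': q1→{q5, q9}, q8→{q4}; now {q4, q5, q9}.
None of the earlier sets intersect F, but {q4, q5, q9} does.

1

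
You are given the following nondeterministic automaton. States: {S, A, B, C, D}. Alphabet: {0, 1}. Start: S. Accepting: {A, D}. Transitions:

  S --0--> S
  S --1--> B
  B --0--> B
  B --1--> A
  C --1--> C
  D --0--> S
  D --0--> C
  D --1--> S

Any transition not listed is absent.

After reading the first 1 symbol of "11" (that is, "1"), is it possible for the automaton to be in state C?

Start in {S}.
Read '1': S→{B}; now {B}.
State C is not in {B}.

No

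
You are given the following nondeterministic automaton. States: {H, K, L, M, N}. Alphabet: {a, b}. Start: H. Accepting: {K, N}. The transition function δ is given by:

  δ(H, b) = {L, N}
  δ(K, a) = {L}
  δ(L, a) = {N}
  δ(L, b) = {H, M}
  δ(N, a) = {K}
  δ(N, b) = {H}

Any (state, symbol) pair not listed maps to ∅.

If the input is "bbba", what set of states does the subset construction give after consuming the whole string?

{K, N}

Start in {H}.
Read 'b': {H} → {L, N}.
Read 'b': {L, N} → {H, M}.
Read 'b': {H, M} → {L, N}.
Read 'a': {L, N} → {K, N}.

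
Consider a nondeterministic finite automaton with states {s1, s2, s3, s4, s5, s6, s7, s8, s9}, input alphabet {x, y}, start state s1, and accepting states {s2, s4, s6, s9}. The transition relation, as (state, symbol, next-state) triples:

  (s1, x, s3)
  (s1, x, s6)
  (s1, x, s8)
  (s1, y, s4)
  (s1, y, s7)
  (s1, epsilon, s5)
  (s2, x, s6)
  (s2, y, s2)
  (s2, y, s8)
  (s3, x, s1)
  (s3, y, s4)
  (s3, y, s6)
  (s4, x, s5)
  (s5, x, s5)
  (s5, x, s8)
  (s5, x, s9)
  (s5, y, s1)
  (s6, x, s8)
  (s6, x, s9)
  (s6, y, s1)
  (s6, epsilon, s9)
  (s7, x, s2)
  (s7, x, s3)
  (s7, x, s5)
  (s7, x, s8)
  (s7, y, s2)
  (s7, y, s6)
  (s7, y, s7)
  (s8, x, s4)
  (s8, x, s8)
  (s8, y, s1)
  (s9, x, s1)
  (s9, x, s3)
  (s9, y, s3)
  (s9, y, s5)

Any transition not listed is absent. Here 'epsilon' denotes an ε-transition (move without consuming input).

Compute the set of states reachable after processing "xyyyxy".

{s1, s2, s3, s4, s5, s6, s7, s8, s9}

Start: ε-closure({s1}) = {s1, s5}.
Read 'x': s1→{s3, s6, s8}, s5→{s5, s8, s9}; now {s3, s5, s6, s8, s9}.
Read 'y': s3→{s4, s6}, s5→{s1}, s6→{s1}, s8→{s1}, s9→{s3, s5}; union {s1, s3, s4, s5, s6}; ε-closure = {s1, s3, s4, s5, s6, s9}.
Read 'y': s1→{s4, s7}, s3→{s4, s6}, s4→∅, s5→{s1}, s6→{s1}, s9→{s3, s5}; union {s1, s3, s4, s5, s6, s7}; ε-closure = {s1, s3, s4, s5, s6, s7, s9}.
Read 'y': s1→{s4, s7}, s3→{s4, s6}, s4→∅, s5→{s1}, s6→{s1}, s7→{s2, s6, s7}, s9→{s3, s5}; union {s1, s2, s3, s4, s5, s6, s7}; ε-closure = {s1, s2, s3, s4, s5, s6, s7, s9}.
Read 'x': s1→{s3, s6, s8}, s2→{s6}, s3→{s1}, s4→{s5}, s5→{s5, s8, s9}, s6→{s8, s9}, s7→{s2, s3, s5, s8}, s9→{s1, s3}; now {s1, s2, s3, s5, s6, s8, s9}.
Read 'y': s1→{s4, s7}, s2→{s2, s8}, s3→{s4, s6}, s5→{s1}, s6→{s1}, s8→{s1}, s9→{s3, s5}; union {s1, s2, s3, s4, s5, s6, s7, s8}; ε-closure = {s1, s2, s3, s4, s5, s6, s7, s8, s9}.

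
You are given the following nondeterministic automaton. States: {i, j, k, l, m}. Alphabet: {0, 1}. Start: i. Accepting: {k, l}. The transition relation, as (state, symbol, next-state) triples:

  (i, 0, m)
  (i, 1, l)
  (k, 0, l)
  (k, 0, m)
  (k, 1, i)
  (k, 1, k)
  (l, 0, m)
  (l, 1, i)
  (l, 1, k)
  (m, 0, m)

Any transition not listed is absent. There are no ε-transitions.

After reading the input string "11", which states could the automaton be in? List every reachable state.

Start in {i}.
Read '1': {i} → {l}.
Read '1': {l} → {i, k}.

{i, k}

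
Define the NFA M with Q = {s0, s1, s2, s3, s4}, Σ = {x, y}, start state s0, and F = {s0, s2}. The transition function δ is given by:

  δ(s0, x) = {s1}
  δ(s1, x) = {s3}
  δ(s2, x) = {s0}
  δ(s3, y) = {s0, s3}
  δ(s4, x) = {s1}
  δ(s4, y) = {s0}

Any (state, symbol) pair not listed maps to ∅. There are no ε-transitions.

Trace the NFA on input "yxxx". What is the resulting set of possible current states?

∅

Start in {s0}.
Read 'y': {s0} → ∅.
The set is empty and remains empty for the remaining 3 symbols.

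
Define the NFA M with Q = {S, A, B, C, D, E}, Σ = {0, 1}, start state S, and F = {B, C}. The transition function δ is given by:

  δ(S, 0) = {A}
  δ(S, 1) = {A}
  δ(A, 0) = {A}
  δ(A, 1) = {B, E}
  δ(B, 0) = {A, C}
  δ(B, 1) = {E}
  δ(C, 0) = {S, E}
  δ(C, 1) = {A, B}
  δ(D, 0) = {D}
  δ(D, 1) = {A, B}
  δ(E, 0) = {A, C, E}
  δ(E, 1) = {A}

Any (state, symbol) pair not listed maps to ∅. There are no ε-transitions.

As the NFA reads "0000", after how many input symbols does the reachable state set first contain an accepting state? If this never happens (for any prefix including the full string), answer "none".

none

Start in {S}.
Read '0': S→{A}; now {A}.
Read '0': A→{A}; now {A}.
Read '0': A→{A}; now {A}.
Read '0': A→{A}; now {A}.
No reachable set along the way intersects F.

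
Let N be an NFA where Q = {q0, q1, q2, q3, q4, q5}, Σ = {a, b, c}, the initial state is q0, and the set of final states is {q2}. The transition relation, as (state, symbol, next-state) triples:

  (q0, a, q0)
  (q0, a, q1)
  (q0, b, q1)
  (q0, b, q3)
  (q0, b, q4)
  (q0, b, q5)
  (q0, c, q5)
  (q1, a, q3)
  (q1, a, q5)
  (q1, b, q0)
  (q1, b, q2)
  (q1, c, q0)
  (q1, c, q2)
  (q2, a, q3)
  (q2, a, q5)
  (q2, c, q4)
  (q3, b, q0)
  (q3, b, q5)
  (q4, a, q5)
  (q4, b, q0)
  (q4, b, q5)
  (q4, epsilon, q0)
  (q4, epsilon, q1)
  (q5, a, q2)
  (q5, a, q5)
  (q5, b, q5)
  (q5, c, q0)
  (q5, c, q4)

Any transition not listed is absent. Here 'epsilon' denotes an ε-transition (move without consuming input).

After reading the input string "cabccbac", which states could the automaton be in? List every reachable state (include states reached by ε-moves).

Start in {q0}.
Read 'c': q0→{q5}; now {q5}.
Read 'a': q5→{q2, q5}; now {q2, q5}.
Read 'b': q2→∅, q5→{q5}; now {q5}.
Read 'c': q5→{q0, q4}; union {q0, q4}; ε-closure = {q0, q1, q4}.
Read 'c': q0→{q5}, q1→{q0, q2}, q4→∅; now {q0, q2, q5}.
Read 'b': q0→{q1, q3, q4, q5}, q2→∅, q5→{q5}; union {q1, q3, q4, q5}; ε-closure = {q0, q1, q3, q4, q5}.
Read 'a': q0→{q0, q1}, q1→{q3, q5}, q3→∅, q4→{q5}, q5→{q2, q5}; now {q0, q1, q2, q3, q5}.
Read 'c': q0→{q5}, q1→{q0, q2}, q2→{q4}, q3→∅, q5→{q0, q4}; union {q0, q2, q4, q5}; ε-closure = {q0, q1, q2, q4, q5}.

{q0, q1, q2, q4, q5}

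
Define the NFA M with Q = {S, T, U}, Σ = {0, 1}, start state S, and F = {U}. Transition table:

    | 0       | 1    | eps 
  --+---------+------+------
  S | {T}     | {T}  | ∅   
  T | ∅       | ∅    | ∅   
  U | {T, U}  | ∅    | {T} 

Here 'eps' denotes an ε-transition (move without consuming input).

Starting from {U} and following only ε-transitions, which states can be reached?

{T, U}

Begin with {U}.
ε-move U → T; add T.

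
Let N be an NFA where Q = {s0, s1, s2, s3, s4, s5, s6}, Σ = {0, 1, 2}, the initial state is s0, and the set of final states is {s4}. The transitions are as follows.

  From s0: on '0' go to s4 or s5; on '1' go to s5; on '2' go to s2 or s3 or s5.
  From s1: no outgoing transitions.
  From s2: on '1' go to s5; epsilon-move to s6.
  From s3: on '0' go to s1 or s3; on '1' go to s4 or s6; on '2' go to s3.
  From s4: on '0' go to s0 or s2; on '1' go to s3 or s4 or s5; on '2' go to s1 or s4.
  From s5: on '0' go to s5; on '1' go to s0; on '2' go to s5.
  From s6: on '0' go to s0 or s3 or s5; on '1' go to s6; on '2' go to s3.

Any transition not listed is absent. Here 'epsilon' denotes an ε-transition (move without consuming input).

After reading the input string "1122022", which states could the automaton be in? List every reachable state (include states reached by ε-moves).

{s3, s5}

Start in {s0}.
Read '1': s0→{s5}; now {s5}.
Read '1': s5→{s0}; now {s0}.
Read '2': s0→{s2, s3, s5}; union {s2, s3, s5}; ε-closure = {s2, s3, s5, s6}.
Read '2': s2→∅, s3→{s3}, s5→{s5}, s6→{s3}; now {s3, s5}.
Read '0': s3→{s1, s3}, s5→{s5}; now {s1, s3, s5}.
Read '2': s1→∅, s3→{s3}, s5→{s5}; now {s3, s5}.
Read '2': s3→{s3}, s5→{s5}; now {s3, s5}.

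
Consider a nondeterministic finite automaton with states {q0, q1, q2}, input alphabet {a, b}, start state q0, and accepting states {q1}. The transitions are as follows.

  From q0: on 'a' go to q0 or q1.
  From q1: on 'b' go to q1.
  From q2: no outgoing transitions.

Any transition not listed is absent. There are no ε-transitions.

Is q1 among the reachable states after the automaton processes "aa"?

Yes

Start in {q0}.
Read 'a': {q0} → {q0, q1}.
Read 'a': {q0, q1} → {q0, q1}.
State q1 is in {q0, q1}.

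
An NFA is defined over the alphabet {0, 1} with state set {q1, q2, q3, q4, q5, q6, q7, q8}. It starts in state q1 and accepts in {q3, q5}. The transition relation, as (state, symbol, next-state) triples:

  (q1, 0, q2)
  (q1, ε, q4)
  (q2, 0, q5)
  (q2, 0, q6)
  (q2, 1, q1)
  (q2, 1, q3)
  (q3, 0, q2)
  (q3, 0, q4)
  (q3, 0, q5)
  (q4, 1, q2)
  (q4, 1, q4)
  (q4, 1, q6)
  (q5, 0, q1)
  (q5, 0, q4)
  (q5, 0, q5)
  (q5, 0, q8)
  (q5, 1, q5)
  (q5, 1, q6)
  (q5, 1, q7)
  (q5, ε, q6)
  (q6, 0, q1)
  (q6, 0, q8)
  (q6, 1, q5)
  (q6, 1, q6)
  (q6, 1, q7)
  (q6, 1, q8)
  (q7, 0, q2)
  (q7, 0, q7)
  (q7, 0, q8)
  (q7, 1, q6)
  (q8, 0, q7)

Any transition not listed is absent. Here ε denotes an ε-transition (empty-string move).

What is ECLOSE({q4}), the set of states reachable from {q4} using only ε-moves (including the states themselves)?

{q4}

Begin with {q4}.
No ε-moves leave this set, so the closure equals the set itself.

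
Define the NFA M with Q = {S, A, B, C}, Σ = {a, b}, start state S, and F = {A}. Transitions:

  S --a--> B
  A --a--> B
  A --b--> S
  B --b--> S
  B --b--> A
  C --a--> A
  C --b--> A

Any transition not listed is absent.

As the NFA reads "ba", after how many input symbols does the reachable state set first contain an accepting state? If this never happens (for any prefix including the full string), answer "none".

Start in {S}.
Read 'b': S→∅; now ∅.
The set is empty and remains empty for the remaining 1 symbol.
No reachable set along the way intersects F.

none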